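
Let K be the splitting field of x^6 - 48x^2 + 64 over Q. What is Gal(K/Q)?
A_4 x C_2 (order 24)

The polynomial f is an irreducible sextic over Q, so G = Gal(f/Q) is one of the 16 transitive subgroups 6T1, ..., 6T16 of S_6. The discriminant of f is -450868486864896, which is not a perfect square, so G is not contained in A_6. The transitive groups of degree 6 not contained in A_6 are: C_6 (6T1, order 6), S_3 (6T2, order 6), D_6 (6T3, order 12), C_3 x S_3 (6T5, order 18), A_4 x C_2 (6T6, order 24), S_4 (6T8, order 24), S_3 x S_3 (6T9, order 36), S_4 x C_2 (6T11, order 48), (S_3 x S_3) : C_2 (6T13, order 72), PGL(2,5) (6T14, order 120), S_6 (6T16, order 720). By Dedekind's theorem, for a prime p not dividing disc(f) the degrees of the irreducible factors of f mod p form the cycle type of an element of G. Factoring f modulo the 33 such primes p <= 149 (skipping 2, 3, which divide the discriminant), each new pattern first appears at: mod 5: f = (x^3 + x^2 + 3x + 1)(x^3 + 4x^2 + 3x + 4), pattern 3+3; mod 7: f = (x^6 + x^2 + 1), pattern 6; mod 17: f = (x + 1)(x + 16)(x^2 + 6)(x^2 + 12), pattern 2+2+1+1; mod 19: f = (x + 3)(x + 6)(x + 13)(x + 16)(x^2 + 7), pattern 2+1+1+1+1; mod 71: f = (x^2 + 29)(x^2 + 49)(x^2 + 64), pattern 2+2+2. No other pattern occurs in this range, so the set of observed cycle types is {3+3, 6, 2+2+1+1, 2+1+1+1+1, 2+2+2}. The candidates containing elements of all these cycle types are A_4 x C_2 (6T6) of order 24, S_4 x C_2 (6T11) of order 48, (S_3 x S_3) : C_2 (6T13) of order 72, S_6 (6T16) of order 720; the others are excluded. The observed types are precisely the cycle types that occur in A_4 x C_2 (6T6) (apart from the identity). Each of the other remaining candidates has further cycle types, and by the Chebotarev density theorem the matching factorization patterns would occur for a proportion of primes equal to their share of the group: S_4 x C_2 (6T11) additionally contains elements of type 4+2, 4+1+1 (12 of its 48 elements, about 25% of primes); (S_3 x S_3) : C_2 (6T13) additionally contains elements of type 4+2, 3+2+1, 3+1+1+1 (34 of its 72 elements, about 47% of primes); S_6 (6T16) additionally contains elements of type 5+1, 4+2, 4+1+1, 3+2+1, 3+1+1+1 (484 of its 720 elements, about 67% of primes). None of the 33 primes tested shows any such pattern (for each of these groups the chance of that is below 10^-4), which rules them out. Hence G = A_4 x C_2 (6T6), of order 24.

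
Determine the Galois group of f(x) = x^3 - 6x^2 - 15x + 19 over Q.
The polynomial is an irreducible cubic over Q and its discriminant is 59049 = 243^2, a perfect square. For an irreducible cubic, a square discriminant forces the Galois group to be A_3, the cyclic group of order 3.

3T1: C_3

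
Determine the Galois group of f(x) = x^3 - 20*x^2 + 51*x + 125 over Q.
3T1: C_3

The polynomial is an irreducible cubic over Q and its discriminant is 1792921 = 1339^2, a perfect square. For an irreducible cubic, a square discriminant forces the Galois group to be A_3, the cyclic group of order 3.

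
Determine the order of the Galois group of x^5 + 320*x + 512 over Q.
The degree of the splitting field over Q equals the order of the Galois group, so first determine the group. The polynomial f is an irreducible quintic over Q, so G = Gal(f/Q) is a transitive subgroup of S_5: one of C_5 (5T1, order 5), D_5 (5T2, order 10), F_20 (5T3, order 20), A_5 (5T4, order 60) or S_5 (5T5, order 120). The discriminant of f is 1073741824000000 = 32768000^2, a perfect square, so G is contained in A_5. The transitive groups of degree 5 contained in A_5 are: C_5 (5T1, order 5), D_5 (5T2, order 10), A_5 (5T4, order 60). By Dedekind's theorem, for a prime p not dividing disc(f) the degrees of the irreducible factors of f mod p form the cycle type of an element of G. Factoring f modulo the 2 such primes p <= 7 (skipping 2, 5, which divide the discriminant), each new pattern first appears at: mod 3: f = (x^5 + 2x + 2), pattern 5; mod 7: f = (x + 4)(x + 6)(x^3 + 4x^2 + 6x + 5), pattern 3+1+1. No other pattern occurs in this range, so the set of observed cycle types is {5, 3+1+1}. Among the candidates above, the only group containing elements of all these cycle types is A_5 (5T4) — each of C_5 (5T1), D_5 (5T2) lacks at least one of them. Hence G = A_5 (5T4), of order 60. The Galois group A_5 (5T4) has order 60, so the splitting field has degree 60 over Q.

60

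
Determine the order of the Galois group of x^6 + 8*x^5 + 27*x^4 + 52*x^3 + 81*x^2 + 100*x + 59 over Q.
The degree of the splitting field over Q equals the order of the Galois group, so first determine the group. The polynomial f is an irreducible sextic over Q, so G = Gal(f/Q) is one of the 16 transitive subgroups 6T1, ..., 6T16 of S_6. The discriminant of f is -95929008128, which is not a perfect square, so G is not contained in A_6. The transitive groups of degree 6 not contained in A_6 are: C_6 (6T1, order 6), S_3 (6T2, order 6), D_6 (6T3, order 12), C_3 x S_3 (6T5, order 18), A_4 x C_2 (6T6, order 24), S_4 (6T8, order 24), S_3 x S_3 (6T9, order 36), S_4 x C_2 (6T11, order 48), (S_3 x S_3) : C_2 (6T13, order 72), PGL(2,5) (6T14, order 120), S_6 (6T16, order 720). By Dedekind's theorem, for a prime p not dividing disc(f) the degrees of the irreducible factors of f mod p form the cycle type of an element of G. Factoring f modulo the 28 such primes p <= 127 (skipping 2, 29, 59, which divide the discriminant), each new pattern first appears at: mod 3: f = (x^3 + 2x + 2)(x^3 + 2x^2 + x + 1), pattern 3+3; mod 5: f = (x^6 + 3x^5 + 2x^4 + 2x^3 + x^2 + 4), pattern 6; mod 7: f = (x + 2)(x + 3)(x^4 + 3x^3 + 6x^2 + 4x + 4), pattern 4+1+1; mod 17: f = (x + 5)(x + 15)(x^2 + 9x + 6)(x^2 + 13x + 1), pattern 2+2+1+1; mod 23: f = (x^2 + 9x + 9)(x^2 + 10x + 6)(x^2 + 12x + 16), pattern 2+2+2; mod 67: f = (x^2 + 30x + 38)(x^4 + 45x^3 + 46x^2 + 44x + 28), pattern 4+2; mod 127: f = (x + 12)(x + 17)(x + 24)(x + 92)(x^2 + 117x + 19), pattern 2+1+1+1+1. No other pattern occurs in this range, so the set of observed cycle types is {3+3, 6, 4+1+1, 2+2+1+1, 2+2+2, 4+2, 2+1+1+1+1}. The candidates containing elements of all these cycle types are S_4 x C_2 (6T11) of order 48, S_6 (6T16) of order 720; the others are excluded. The observed types are precisely the cycle types that occur in S_4 x C_2 (6T11) (apart from the identity). Each of the other remaining candidates has further cycle types, and by the Chebotarev density theorem the matching factorization patterns would occur for a proportion of primes equal to their share of the group: S_6 (6T16) additionally contains elements of type 5+1, 3+2+1, 3+1+1+1 (304 of its 720 elements, about 42% of primes). None of the 28 primes tested shows any such pattern (for each of these groups the chance of that is below 10^-4), which rules them out. Hence G = S_4 x C_2 (6T11), of order 48. The Galois group S_4 x C_2 (6T11) has order 48, so the splitting field has degree 48 over Q.

48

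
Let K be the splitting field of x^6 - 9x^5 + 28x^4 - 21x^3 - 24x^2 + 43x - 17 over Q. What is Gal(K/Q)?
The polynomial f is an irreducible sextic over Q, so G = Gal(f/Q) is one of the 16 transitive subgroups 6T1, ..., 6T16 of S_6. The discriminant of f is 54786284800, which is not a perfect square, so G is not contained in A_6. The transitive groups of degree 6 not contained in A_6 are: C_6 (6T1, order 6), S_3 (6T2, order 6), D_6 (6T3, order 12), C_3 x S_3 (6T5, order 18), A_4 x C_2 (6T6, order 24), S_4 (6T8, order 24), S_3 x S_3 (6T9, order 36), S_4 x C_2 (6T11, order 48), (S_3 x S_3) : C_2 (6T13, order 72), PGL(2,5) (6T14, order 120), S_6 (6T16, order 720). By Dedekind's theorem, for a prime p not dividing disc(f) the degrees of the irreducible factors of f mod p form the cycle type of an element of G. Factoring f modulo the 22 such primes p <= 101 (skipping 2, 5, 13, 37, which divide the discriminant), each new pattern first appears at: mod 3: f = (x^3 + x^2 + 2)(x^3 + 2x^2 + 2x + 2), pattern 3+3; mod 17: f = (x)(x + 3)(x^4 + 5x^3 + 13x^2 + 8x + 3), pattern 4+1+1; mod 31: f = (x^2 + 5x + 1)(x^2 + 21x + 13)(x^2 + 27x + 13), pattern 2+2+2; mod 67: f = (x + 15)(x + 24)(x^2 + 33x + 54)(x^2 + 53x + 5), pattern 2+2+1+1. No other pattern occurs in this range, so the set of observed cycle types is {3+3, 4+1+1, 2+2+2, 2+2+1+1}. The candidates containing elements of all these cycle types are S_4 (6T8) of order 24, S_4 x C_2 (6T11) of order 48, PGL(2,5) (6T14) of order 120, S_6 (6T16) of order 720; the others are excluded. The observed types are precisely the cycle types that occur in S_4 (6T8) (apart from the identity). Each of the other remaining candidates has further cycle types, and by the Chebotarev density theorem the matching factorization patterns would occur for a proportion of primes equal to their share of the group: S_4 x C_2 (6T11) additionally contains elements of type 6, 4+2, 2+1+1+1+1 (17 of its 48 elements, about 35% of primes); PGL(2,5) (6T14) additionally contains elements of type 6, 5+1 (44 of its 120 elements, about 37% of primes); S_6 (6T16) additionally contains elements of type 6, 5+1, 4+2, 3+2+1, 3+1+1+1, 2+1+1+1+1 (529 of its 720 elements, about 73% of primes). None of the 22 primes tested shows any such pattern (for each of these groups the chance of that is below 10^-4), which rules them out. Hence G = S_4 (6T8), of order 24.

S_4, S_4(6c), the S_4-action on 6 points not in A_6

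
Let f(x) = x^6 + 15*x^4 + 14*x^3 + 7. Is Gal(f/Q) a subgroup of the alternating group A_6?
No

The polynomial is irreducible of degree 6 over Q. Its discriminant is -5217636731328, which is not a perfect square. A Galois group lies in the alternating group exactly when the discriminant is a square in Q, so the Galois group (PGL(2,5)) is not contained in A_6.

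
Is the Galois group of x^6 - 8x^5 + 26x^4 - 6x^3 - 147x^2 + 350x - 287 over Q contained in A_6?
Yes

The polynomial is irreducible of degree 6 over Q. Its discriminant is 1728393484898304 = 41573952^2, a perfect square. A Galois group lies in the alternating group exactly when the discriminant is a square in Q, so the Galois group (A_4) is contained in A_6.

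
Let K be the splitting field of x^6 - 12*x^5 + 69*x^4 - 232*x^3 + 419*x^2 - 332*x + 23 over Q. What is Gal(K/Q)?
S_4 (also written S4-)

The polynomial f is an irreducible sextic over Q, so G = Gal(f/Q) is one of the 16 transitive subgroups 6T1, ..., 6T16 of S_6. The discriminant of f is 870211913777152, which is not a perfect square, so G is not contained in A_6. The transitive groups of degree 6 not contained in A_6 are: C_6 (6T1, order 6), S_3 (6T2, order 6), D_6 (6T3, order 12), C_3 x S_3 (6T5, order 18), A_4 x C_2 (6T6, order 24), S_4 (6T8, order 24), S_3 x S_3 (6T9, order 36), S_4 x C_2 (6T11, order 48), (S_3 x S_3) : C_2 (6T13, order 72), PGL(2,5) (6T14, order 120), S_6 (6T16, order 720). By Dedekind's theorem, for a prime p not dividing disc(f) the degrees of the irreducible factors of f mod p form the cycle type of an element of G. Factoring f modulo the 22 such primes p <= 89 (skipping 2, 37, which divide the discriminant), each new pattern first appears at: mod 3: f = (x^3 + x^2 + x + 2)(x^3 + 2x^2 + 1), pattern 3+3; mod 5: f = (x^2 + x + 1)(x^2 + 3x + 3)(x^2 + 4x + 1), pattern 2+2+2; mod 17: f = (x + 1)(x + 12)(x^4 + 9x^3 + 8x^2 + 15x + 9), pattern 4+1+1; mod 67: f = (x + 7)(x + 56)(x^2 + 63x + 2)(x^2 + 63x + 29), pattern 2+2+1+1. No other pattern occurs in this range, so the set of observed cycle types is {3+3, 2+2+2, 4+1+1, 2+2+1+1}. The candidates containing elements of all these cycle types are S_4 (6T8) of order 24, S_4 x C_2 (6T11) of order 48, PGL(2,5) (6T14) of order 120, S_6 (6T16) of order 720; the others are excluded. The observed types are precisely the cycle types that occur in S_4 (6T8) (apart from the identity). Each of the other remaining candidates has further cycle types, and by the Chebotarev density theorem the matching factorization patterns would occur for a proportion of primes equal to their share of the group: S_4 x C_2 (6T11) additionally contains elements of type 6, 4+2, 2+1+1+1+1 (17 of its 48 elements, about 35% of primes); PGL(2,5) (6T14) additionally contains elements of type 6, 5+1 (44 of its 120 elements, about 37% of primes); S_6 (6T16) additionally contains elements of type 6, 5+1, 4+2, 3+2+1, 3+1+1+1, 2+1+1+1+1 (529 of its 720 elements, about 73% of primes). None of the 22 primes tested shows any such pattern (for each of these groups the chance of that is below 10^-4), which rules them out. Hence G = S_4 (6T8), of order 24.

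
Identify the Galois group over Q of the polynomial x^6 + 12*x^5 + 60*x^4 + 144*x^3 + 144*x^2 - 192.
S_3 x S_3 (also written G36-)

The polynomial f is an irreducible sextic over Q, so G = Gal(f/Q) is one of the 16 transitive subgroups 6T1, ..., 6T16 of S_6. The discriminant of f is 5410421842378752, which is not a perfect square, so G is not contained in A_6. The transitive groups of degree 6 not contained in A_6 are: C_6 (6T1, order 6), S_3 (6T2, order 6), D_6 (6T3, order 12), C_3 x S_3 (6T5, order 18), A_4 x C_2 (6T6, order 24), S_4 (6T8, order 24), S_3 x S_3 (6T9, order 36), S_4 x C_2 (6T11, order 48), (S_3 x S_3) : C_2 (6T13, order 72), PGL(2,5) (6T14, order 120), S_6 (6T16, order 720). By Dedekind's theorem, for a prime p not dividing disc(f) the degrees of the irreducible factors of f mod p form the cycle type of an element of G. Factoring f modulo the 23 such primes p <= 97 (skipping 2, 3, which divide the discriminant), each new pattern first appears at: mod 5: f = (x^6 + 2x^5 + 4x^3 + 4x^2 + 3), pattern 6; mod 11: f = (x + 1)(x + 8)(x^2 + 5x + 7)(x^2 + 9x + 6), pattern 2+2+1+1; mod 13: f = (x + 1)(x + 6)(x + 12)(x^3 + 6x^2 + 12x + 6), pattern 3+1+1+1; mod 31: f = (x^2 + x + 13)(x^2 + 20x + 8)(x^2 + 22x + 22), pattern 2+2+2; mod 97: f = (x^3 + 6x^2 + 12x + 17)(x^3 + 6x^2 + 12x + 80), pattern 3+3. No other pattern occurs in this range, so the set of observed cycle types is {6, 2+2+1+1, 3+1+1+1, 2+2+2, 3+3}. The candidates containing elements of all these cycle types are S_3 x S_3 (6T9) of order 36, (S_3 x S_3) : C_2 (6T13) of order 72, S_6 (6T16) of order 720; the others are excluded. The observed types are precisely the cycle types that occur in S_3 x S_3 (6T9) (apart from the identity). Each of the other remaining candidates has further cycle types, and by the Chebotarev density theorem the matching factorization patterns would occur for a proportion of primes equal to their share of the group: (S_3 x S_3) : C_2 (6T13) additionally contains elements of type 4+2, 3+2+1, 2+1+1+1+1 (36 of its 72 elements, about 50% of primes); S_6 (6T16) additionally contains elements of type 5+1, 4+2, 4+1+1, 3+2+1, 2+1+1+1+1 (459 of its 720 elements, about 64% of primes). None of the 23 primes tested shows any such pattern (for each of these groups the chance of that is below 10^-4), which rules them out. Hence G = S_3 x S_3 (6T9), of order 36.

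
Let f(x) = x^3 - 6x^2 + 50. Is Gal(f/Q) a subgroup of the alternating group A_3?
The polynomial is irreducible of degree 3 over Q. Its discriminant is -24300, which is not a perfect square. A Galois group lies in the alternating group exactly when the discriminant is a square in Q, so the Galois group (S_3) is not contained in A_3.

No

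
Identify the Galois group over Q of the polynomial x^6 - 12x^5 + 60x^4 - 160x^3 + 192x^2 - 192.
A_4 (order 12)

The polynomial f is an irreducible sextic over Q, so G = Gal(f/Q) is one of the 16 transitive subgroups 6T1, ..., 6T16 of S_6. The discriminant of f is 450868486864896 = 21233664^2, a perfect square, so G is contained in A_6. The transitive groups of degree 6 contained in A_6 are: A_4 (6T4, order 12), S_4 (6T7, order 24), (C_3 x C_3) : C_4 (6T10, order 36), PSL(2,5) (6T12, order 60), A_6 (6T15, order 360). By Dedekind's theorem, for a prime p not dividing disc(f) the degrees of the irreducible factors of f mod p form the cycle type of an element of G. Factoring f modulo the 33 such primes p <= 149 (skipping 2, 3, which divide the discriminant), each new pattern first appears at: mod 5: f = (x^3 + x^2 + x + 4)(x^3 + 2x^2 + 2x + 2), pattern 3+3; mod 17: f = (x + 2)(x + 11)(x^2 + 13x + 9)(x^2 + 13x + 15), pattern 2+2+1+1; mod 71: f = (x + 5)(x + 6)(x + 8)(x + 59)(x + 61)(x + 62), pattern 1+1+1+1+1+1. No other pattern occurs in this range, so the set of observed cycle types is {3+3, 2+2+1+1, 1+1+1+1+1+1}. The candidates containing elements of all these cycle types are A_4 (6T4) of order 12, S_4 (6T7) of order 24, (C_3 x C_3) : C_4 (6T10) of order 36, PSL(2,5) (6T12) of order 60, A_6 (6T15) of order 360; the others are excluded. The observed types are precisely the cycle types that occur in A_4 (6T4). Each of the other remaining candidates has further cycle types, and by the Chebotarev density theorem the matching factorization patterns would occur for a proportion of primes equal to their share of the group: S_4 (6T7) additionally contains elements of type 4+2 (6 of its 24 elements, about 25% of primes); (C_3 x C_3) : C_4 (6T10) additionally contains elements of type 4+2, 3+1+1+1 (22 of its 36 elements, about 61% of primes); PSL(2,5) (6T12) additionally contains elements of type 5+1 (24 of its 60 elements, about 40% of primes); A_6 (6T15) additionally contains elements of type 5+1, 4+2, 3+1+1+1 (274 of its 360 elements, about 76% of primes). None of the 33 primes tested shows any such pattern (for each of these groups the chance of that is below 10^-4), which rules them out. Hence G = A_4 (6T4), of order 12.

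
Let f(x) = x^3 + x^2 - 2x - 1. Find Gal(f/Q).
The polynomial is an irreducible cubic over Q and its discriminant is 49 = 7^2, a perfect square. For an irreducible cubic, a square discriminant forces the Galois group to be A_3, the cyclic group of order 3.

C_3 (order 3)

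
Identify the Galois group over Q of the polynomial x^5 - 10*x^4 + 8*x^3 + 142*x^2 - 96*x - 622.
The polynomial f is an irreducible quintic over Q, so G = Gal(f/Q) is a transitive subgroup of S_5: one of C_5 (5T1, order 5), D_5 (5T2, order 10), F_20 (5T3, order 20), A_5 (5T4, order 60) or S_5 (5T5, order 120). The discriminant of f is 18839546467408, which is not a perfect square, so G is not contained in A_5. The transitive groups of degree 5 not contained in A_5 are: F_20 (5T3, order 20), S_5 (5T5, order 120). By Dedekind's theorem, for a prime p not dividing disc(f) the degrees of the irreducible factors of f mod p form the cycle type of an element of G. Factoring f modulo the 5 such primes p <= 13 (skipping 2, which divides the discriminant), each new pattern first appears at: mod 3: f = (x^5 + 2x^4 + 2x^3 + x^2 + 2), pattern 5; mod 5: f = (x + 3)(x^4 + 2x^3 + 2x^2 + x + 1), pattern 4+1; mod 13: f = (x + 1)(x + 3)(x^3 + 12x^2 + 9x + 5), pattern 3+1+1. No other pattern occurs in this range, so the set of observed cycle types is {5, 4+1, 3+1+1}. Among the candidates above, the only group containing elements of all these cycle types is S_5 (5T5) — F_20 (5T3) lacks at least one of them. Hence G = S_5 (5T5), of order 120.

5T5: S_5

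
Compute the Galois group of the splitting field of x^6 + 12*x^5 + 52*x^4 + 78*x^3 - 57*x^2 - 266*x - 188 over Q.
6T7: S_4

The polynomial f is an irreducible sextic over Q, so G = Gal(f/Q) is one of the 16 transitive subgroups 6T1, ..., 6T16 of S_6. The discriminant of f is 454513278976 = 674176^2, a perfect square, so G is contained in A_6. The transitive groups of degree 6 contained in A_6 are: A_4 (6T4, order 12), S_4 (6T7, order 24), (C_3 x C_3) : C_4 (6T10, order 36), PSL(2,5) (6T12, order 60), A_6 (6T15, order 360). By Dedekind's theorem, for a prime p not dividing disc(f) the degrees of the irreducible factors of f mod p form the cycle type of an element of G. Factoring f modulo the 79 such primes p <= 421 (skipping 2, 23, 229, which divide the discriminant), each new pattern first appears at: mod 3: f = (x^3 + x^2 + 2)(x^3 + 2x^2 + 2x + 2), pattern 3+3; mod 7: f = (x^2 + 5x + 5)(x^4 + 5x^2 + 4x + 3), pattern 4+2; mod 29: f = (x + 11)(x + 19)(x^2 + 3x + 12)(x^2 + 8x + 28), pattern 2+2+1+1; mod 193: f = (x + 47)(x + 66)(x + 98)(x + 111)(x + 131)(x + 138), pattern 1+1+1+1+1+1. No other pattern occurs in this range, so the set of observed cycle types is {3+3, 4+2, 2+2+1+1, 1+1+1+1+1+1}. The candidates containing elements of all these cycle types are S_4 (6T7) of order 24, (C_3 x C_3) : C_4 (6T10) of order 36, A_6 (6T15) of order 360; the others are excluded. The observed types are precisely the cycle types that occur in S_4 (6T7). Each of the other remaining candidates has further cycle types, and by the Chebotarev density theorem the matching factorization patterns would occur for a proportion of primes equal to their share of the group: (C_3 x C_3) : C_4 (6T10) additionally contains elements of type 3+1+1+1 (4 of its 36 elements, about 11% of primes); A_6 (6T15) additionally contains elements of type 5+1, 3+1+1+1 (184 of its 360 elements, about 51% of primes). None of the 79 primes tested shows any such pattern (for each of these groups the chance of that is below 10^-4), which rules them out. Hence G = S_4 (6T7), of order 24.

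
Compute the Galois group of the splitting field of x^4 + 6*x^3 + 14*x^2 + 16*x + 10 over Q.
The polynomial is an irreducible quartic over Q and its discriminant is 3136 = 56^2, a perfect square, so the Galois group is contained in A_4. The resolvent cubic y^3 - 14*y^2 + 56*y - 56 is irreducible over Q. An irreducible resolvent with square discriminant gives A_4.

A_4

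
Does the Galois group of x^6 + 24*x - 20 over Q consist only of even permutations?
The polynomial is irreducible of degree 6 over Q. Its discriminant is 746496000000 = 864000^2, a perfect square. A Galois group lies in the alternating group exactly when the discriminant is a square in Q, so the Galois group (A_6) is contained in A_6.

Yes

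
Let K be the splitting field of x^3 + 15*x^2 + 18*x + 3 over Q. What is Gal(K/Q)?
The polynomial is an irreducible cubic over Q and its discriminant is 23409 = 153^2, a perfect square. For an irreducible cubic, a square discriminant forces the Galois group to be A_3, the cyclic group of order 3.

C_3 (also written C3)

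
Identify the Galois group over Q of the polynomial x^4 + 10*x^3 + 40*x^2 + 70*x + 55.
The polynomial is an irreducible quartic over Q and its discriminant is 512000, which is not a perfect square, so the Galois group is not contained in A_4. The resolvent cubic y^3 - 40*y^2 + 480*y - 1600 has exactly one rational root, so the Galois group is C_4 or D_4. The quartic becomes reducible over Q(sqrt(disc)), so the group is C_4.

C_4 (also written C4)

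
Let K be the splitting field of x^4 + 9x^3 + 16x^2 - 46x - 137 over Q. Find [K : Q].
24

The degree of the splitting field over Q equals the order of the Galois group, so first determine the group. The polynomial is an irreducible quartic over Q and its discriminant is -10982947, which is not a perfect square, so the Galois group is not contained in A_4. The resolvent cubic y^3 - 16*y^2 + 134*y + 213 is irreducible over Q. An irreducible resolvent with non-square discriminant gives S_4. The Galois group S_4 (4T5) has order 24, so the splitting field has degree 24 over Q.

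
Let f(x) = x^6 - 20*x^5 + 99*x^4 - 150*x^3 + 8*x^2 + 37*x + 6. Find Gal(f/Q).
The polynomial f is an irreducible sextic over Q, so G = Gal(f/Q) is one of the 16 transitive subgroups 6T1, ..., 6T16 of S_6. The discriminant of f is 1770264843169 = 1330513^2, a perfect square, so G is contained in A_6. The transitive groups of degree 6 contained in A_6 are: A_4 (6T4, order 12), S_4 (6T7, order 24), (C_3 x C_3) : C_4 (6T10, order 36), PSL(2,5) (6T12, order 60), A_6 (6T15, order 360). By Dedekind's theorem, for a prime p not dividing disc(f) the degrees of the irreducible factors of f mod p form the cycle type of an element of G. Factoring f modulo the 21 such primes p <= 79 (skipping 19, which divides the discriminant), each new pattern first appears at: mod 2: f = (x)(x^5 + x^3 + 1), pattern 5+1; mod 7: f = (x^3 + 2x^2 + 3)(x^3 + 6x^2 + 3x + 2), pattern 3+3; mod 61: f = (x + 10)(x + 55)(x^2 + 47x + 55)(x^2 + 51x + 60), pattern 2+2+1+1. No other pattern occurs in this range, so the set of observed cycle types is {5+1, 3+3, 2+2+1+1}. The candidates containing elements of all these cycle types are PSL(2,5) (6T12) of order 60, A_6 (6T15) of order 360; the others are excluded. The observed types are precisely the cycle types that occur in PSL(2,5) (6T12) (apart from the identity). Each of the other remaining candidates has further cycle types, and by the Chebotarev density theorem the matching factorization patterns would occur for a proportion of primes equal to their share of the group: A_6 (6T15) additionally contains elements of type 4+2, 3+1+1+1 (130 of its 360 elements, about 36% of primes). None of the 21 primes tested shows any such pattern (for each of these groups the chance of that is below 10^-4), which rules them out. Hence G = PSL(2,5) (6T12), of order 60.

6T12: PSL(2,5)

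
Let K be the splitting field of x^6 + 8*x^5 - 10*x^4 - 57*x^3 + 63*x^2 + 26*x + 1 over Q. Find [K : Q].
60

The degree of the splitting field over Q equals the order of the Galois group, so first determine the group. The polynomial f is an irreducible sextic over Q, so G = Gal(f/Q) is one of the 16 transitive subgroups 6T1, ..., 6T16 of S_6. The discriminant of f is 3646117689361 = 1909481^2, a perfect square, so G is contained in A_6. The transitive groups of degree 6 contained in A_6 are: A_4 (6T4, order 12), S_4 (6T7, order 24), (C_3 x C_3) : C_4 (6T10, order 36), PSL(2,5) (6T12, order 60), A_6 (6T15, order 360). By Dedekind's theorem, for a prime p not dividing disc(f) the degrees of the irreducible factors of f mod p form the cycle type of an element of G. Factoring f modulo the 21 such primes p <= 83 (skipping 7, 19, which divide the discriminant), each new pattern first appears at: mod 2: f = (x + 1)(x^5 + x^4 + x^3 + x + 1), pattern 5+1; mod 11: f = (x^3 + x^2 + 2x + 9)(x^3 + 7x^2 + 3x + 5), pattern 3+3; mod 61: f = (x + 2)(x + 25)(x^2 + 21x + 1)(x^2 + 21x + 11), pattern 2+2+1+1. No other pattern occurs in this range, so the set of observed cycle types is {5+1, 3+3, 2+2+1+1}. The candidates containing elements of all these cycle types are PSL(2,5) (6T12) of order 60, A_6 (6T15) of order 360; the others are excluded. The observed types are precisely the cycle types that occur in PSL(2,5) (6T12) (apart from the identity). Each of the other remaining candidates has further cycle types, and by the Chebotarev density theorem the matching factorization patterns would occur for a proportion of primes equal to their share of the group: A_6 (6T15) additionally contains elements of type 4+2, 3+1+1+1 (130 of its 360 elements, about 36% of primes). None of the 21 primes tested shows any such pattern (for each of these groups the chance of that is below 10^-4), which rules them out. Hence G = PSL(2,5) (6T12), of order 60. The Galois group PSL(2,5) (6T12) has order 60, so the splitting field has degree 60 over Q.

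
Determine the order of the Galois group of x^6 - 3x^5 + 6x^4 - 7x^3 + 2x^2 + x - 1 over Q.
The degree of the splitting field over Q equals the order of the Galois group, so first determine the group. The polynomial f is an irreducible sextic over Q, so G = Gal(f/Q) is one of the 16 transitive subgroups 6T1, ..., 6T16 of S_6. The discriminant of f is 810448, which is not a perfect square, so G is not contained in A_6. The transitive groups of degree 6 not contained in A_6 are: C_6 (6T1, order 6), S_3 (6T2, order 6), D_6 (6T3, order 12), C_3 x S_3 (6T5, order 18), A_4 x C_2 (6T6, order 24), S_4 (6T8, order 24), S_3 x S_3 (6T9, order 36), S_4 x C_2 (6T11, order 48), (S_3 x S_3) : C_2 (6T13, order 72), PGL(2,5) (6T14, order 120), S_6 (6T16, order 720). By Dedekind's theorem, for a prime p not dividing disc(f) the degrees of the irreducible factors of f mod p form the cycle type of an element of G. Factoring f modulo the 22 such primes p <= 89 (skipping 2, 37, which divide the discriminant), each new pattern first appears at: mod 3: f = (x^3 + x^2 + x + 2)(x^3 + 2x^2 + 1), pattern 3+3; mod 5: f = (x^2 + 3)(x^2 + 3x + 4)(x^2 + 4x + 2), pattern 2+2+2; mod 17: f = (x + 1)(x + 15)(x^4 + 15x^3 + 6x^2 + 12x + 9), pattern 4+1+1; mod 67: f = (x + 4)(x + 62)(x^2 + 66x + 40)(x^2 + 66x + 50), pattern 2+2+1+1. No other pattern occurs in this range, so the set of observed cycle types is {3+3, 2+2+2, 4+1+1, 2+2+1+1}. The candidates containing elements of all these cycle types are S_4 (6T8) of order 24, S_4 x C_2 (6T11) of order 48, PGL(2,5) (6T14) of order 120, S_6 (6T16) of order 720; the others are excluded. The observed types are precisely the cycle types that occur in S_4 (6T8) (apart from the identity). Each of the other remaining candidates has further cycle types, and by the Chebotarev density theorem the matching factorization patterns would occur for a proportion of primes equal to their share of the group: S_4 x C_2 (6T11) additionally contains elements of type 6, 4+2, 2+1+1+1+1 (17 of its 48 elements, about 35% of primes); PGL(2,5) (6T14) additionally contains elements of type 6, 5+1 (44 of its 120 elements, about 37% of primes); S_6 (6T16) additionally contains elements of type 6, 5+1, 4+2, 3+2+1, 3+1+1+1, 2+1+1+1+1 (529 of its 720 elements, about 73% of primes). None of the 22 primes tested shows any such pattern (for each of these groups the chance of that is below 10^-4), which rules them out. Hence G = S_4 (6T8), of order 24. The Galois group S_4 (6T8) has order 24, so the splitting field has degree 24 over Q.

24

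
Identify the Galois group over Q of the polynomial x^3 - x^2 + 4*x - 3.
The polynomial is an irreducible cubic over Q and its discriminant is -279, which is not a perfect square. For an irreducible cubic, a non-square discriminant gives Galois group S_3.

S_3, the symmetric group on 3 letters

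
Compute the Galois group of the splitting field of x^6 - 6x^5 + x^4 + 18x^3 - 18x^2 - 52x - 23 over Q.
The polynomial f is an irreducible sextic over Q, so G = Gal(f/Q) is one of the 16 transitive subgroups 6T1, ..., 6T16 of S_6. The discriminant of f is 436825821184 = 660928^2, a perfect square, so G is contained in A_6. The transitive groups of degree 6 contained in A_6 are: A_4 (6T4, order 12), S_4 (6T7, order 24), (C_3 x C_3) : C_4 (6T10, order 36), PSL(2,5) (6T12, order 60), A_6 (6T15, order 360). By Dedekind's theorem, for a prime p not dividing disc(f) the degrees of the irreducible factors of f mod p form the cycle type of an element of G. Factoring f modulo the 79 such primes p <= 419 (skipping 2, 23, which divide the discriminant), each new pattern first appears at: mod 3: f = (x^3 + x^2 + 2x + 1)(x^3 + 2x^2 + 1), pattern 3+3; mod 5: f = (x^2 + 4x + 2)(x^4 + 4x^2 + 2x + 1), pattern 4+2; mod 19: f = (x + 9)(x + 15)(x^2 + 2x + 7)(x^2 + 6x + 16), pattern 2+2+1+1; mod 223: f = (x + 25)(x + 78)(x + 112)(x + 130)(x + 143)(x + 175), pattern 1+1+1+1+1+1. No other pattern occurs in this range, so the set of observed cycle types is {3+3, 4+2, 2+2+1+1, 1+1+1+1+1+1}. The candidates containing elements of all these cycle types are S_4 (6T7) of order 24, (C_3 x C_3) : C_4 (6T10) of order 36, A_6 (6T15) of order 360; the others are excluded. The observed types are precisely the cycle types that occur in S_4 (6T7). Each of the other remaining candidates has further cycle types, and by the Chebotarev density theorem the matching factorization patterns would occur for a proportion of primes equal to their share of the group: (C_3 x C_3) : C_4 (6T10) additionally contains elements of type 3+1+1+1 (4 of its 36 elements, about 11% of primes); A_6 (6T15) additionally contains elements of type 5+1, 3+1+1+1 (184 of its 360 elements, about 51% of primes). None of the 79 primes tested shows any such pattern (for each of these groups the chance of that is below 10^-4), which rules them out. Hence G = S_4 (6T7), of order 24.

S_4, S_4(6d), the S_4-action on 6 points inside A_6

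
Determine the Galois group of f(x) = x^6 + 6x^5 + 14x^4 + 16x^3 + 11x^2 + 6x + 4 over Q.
S_4, S_4(6c), the S_4-action on 6 points not in A_6

The polynomial f is an irreducible sextic over Q, so G = Gal(f/Q) is one of the 16 transitive subgroups 6T1, ..., 6T16 of S_6. The discriminant of f is -5120000, which is not a perfect square, so G is not contained in A_6. The transitive groups of degree 6 not contained in A_6 are: C_6 (6T1, order 6), S_3 (6T2, order 6), D_6 (6T3, order 12), C_3 x S_3 (6T5, order 18), A_4 x C_2 (6T6, order 24), S_4 (6T8, order 24), S_3 x S_3 (6T9, order 36), S_4 x C_2 (6T11, order 48), (S_3 x S_3) : C_2 (6T13, order 72), PGL(2,5) (6T14, order 120), S_6 (6T16, order 720). By Dedekind's theorem, for a prime p not dividing disc(f) the degrees of the irreducible factors of f mod p form the cycle type of an element of G. Factoring f modulo the 22 such primes p <= 89 (skipping 2, 5, which divide the discriminant), each new pattern first appears at: mod 3: f = (x^3 + x^2 + 2x + 1)(x^3 + 2x^2 + x + 1), pattern 3+3; mod 7: f = (x^2 + x + 6)(x^2 + 2x + 3)(x^2 + 3x + 1), pattern 2+2+2; mod 13: f = (x + 5)(x + 10)(x^4 + 4x^3 + 8x^2 + 8x + 11), pattern 4+1+1; mod 43: f = (x + 13)(x + 32)(x^2 + 2x + 5)(x^2 + 2x + 11), pattern 2+2+1+1. No other pattern occurs in this range, so the set of observed cycle types is {3+3, 2+2+2, 4+1+1, 2+2+1+1}. The candidates containing elements of all these cycle types are S_4 (6T8) of order 24, S_4 x C_2 (6T11) of order 48, PGL(2,5) (6T14) of order 120, S_6 (6T16) of order 720; the others are excluded. The observed types are precisely the cycle types that occur in S_4 (6T8) (apart from the identity). Each of the other remaining candidates has further cycle types, and by the Chebotarev density theorem the matching factorization patterns would occur for a proportion of primes equal to their share of the group: S_4 x C_2 (6T11) additionally contains elements of type 6, 4+2, 2+1+1+1+1 (17 of its 48 elements, about 35% of primes); PGL(2,5) (6T14) additionally contains elements of type 6, 5+1 (44 of its 120 elements, about 37% of primes); S_6 (6T16) additionally contains elements of type 6, 5+1, 4+2, 3+2+1, 3+1+1+1, 2+1+1+1+1 (529 of its 720 elements, about 73% of primes). None of the 22 primes tested shows any such pattern (for each of these groups the chance of that is below 10^-4), which rules them out. Hence G = S_4 (6T8), of order 24.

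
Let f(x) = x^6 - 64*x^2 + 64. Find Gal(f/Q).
S_4 x C_2

The polynomial f is an irreducible sextic over Q, so G = Gal(f/Q) is one of the 16 transitive subgroups 6T1, ..., 6T16 of S_6. The discriminant of f is -3603718079512576, which is not a perfect square, so G is not contained in A_6. The transitive groups of degree 6 not contained in A_6 are: C_6 (6T1, order 6), S_3 (6T2, order 6), D_6 (6T3, order 12), C_3 x S_3 (6T5, order 18), A_4 x C_2 (6T6, order 24), S_4 (6T8, order 24), S_3 x S_3 (6T9, order 36), S_4 x C_2 (6T11, order 48), (S_3 x S_3) : C_2 (6T13, order 72), PGL(2,5) (6T14, order 120), S_6 (6T16, order 720). By Dedekind's theorem, for a prime p not dividing disc(f) the degrees of the irreducible factors of f mod p form the cycle type of an element of G. Factoring f modulo the 67 such primes p <= 347 (skipping 2, 229, which divide the discriminant), each new pattern first appears at: mod 3: f = (x^6 + 2x^2 + 1), pattern 6; mod 5: f = (x^3 + x^2 + 3x + 4)(x^3 + 4x^2 + 3x + 1), pattern 3+3; mod 7: f = (x + 3)(x + 4)(x^4 + 2x^2 + 3), pattern 4+1+1; mod 13: f = (x^2 + 7)(x^4 + 6x^2 + 11), pattern 4+2; mod 23: f = (x^2 + 2)(x^2 + 10x + 3)(x^2 + 13x + 3), pattern 2+2+2; mod 29: f = (x + 9)(x + 20)(x^2 + 2x + 28)(x^2 + 27x + 28), pattern 2+2+1+1; mod 193: f = (x + 5)(x + 12)(x + 88)(x + 105)(x + 181)(x + 188), pattern 1+1+1+1+1+1; mod 347: f = (x + 6)(x + 45)(x + 302)(x + 341)(x^2 + 326), pattern 2+1+1+1+1. No other pattern occurs in this range, so the set of observed cycle types is {6, 3+3, 4+1+1, 4+2, 2+2+2, 2+2+1+1, 1+1+1+1+1+1, 2+1+1+1+1}. The candidates containing elements of all these cycle types are S_4 x C_2 (6T11) of order 48, S_6 (6T16) of order 720; the others are excluded. The observed types are precisely the cycle types that occur in S_4 x C_2 (6T11). Each of the other remaining candidates has further cycle types, and by the Chebotarev density theorem the matching factorization patterns would occur for a proportion of primes equal to their share of the group: S_6 (6T16) additionally contains elements of type 5+1, 3+2+1, 3+1+1+1 (304 of its 720 elements, about 42% of primes). None of the 67 primes tested shows any such pattern (for each of these groups the chance of that is below 10^-4), which rules them out. Hence G = S_4 x C_2 (6T11), of order 48.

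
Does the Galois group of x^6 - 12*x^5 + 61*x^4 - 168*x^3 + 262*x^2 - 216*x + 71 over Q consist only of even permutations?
The polynomial is irreducible of degree 6 over Q. Its discriminant is 153664 = 392^2, a perfect square. A Galois group lies in the alternating group exactly when the discriminant is a square in Q, so the Galois group (A_4) is contained in A_6.

Yes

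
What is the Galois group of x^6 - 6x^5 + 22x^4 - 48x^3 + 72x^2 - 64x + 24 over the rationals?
The polynomial f is an irreducible sextic over Q, so G = Gal(f/Q) is one of the 16 transitive subgroups 6T1, ..., 6T16 of S_6. The discriminant of f is -251920384, which is not a perfect square, so G is not contained in A_6. The transitive groups of degree 6 not contained in A_6 are: C_6 (6T1, order 6), S_3 (6T2, order 6), D_6 (6T3, order 12), C_3 x S_3 (6T5, order 18), A_4 x C_2 (6T6, order 24), S_4 (6T8, order 24), S_3 x S_3 (6T9, order 36), S_4 x C_2 (6T11, order 48), (S_3 x S_3) : C_2 (6T13, order 72), PGL(2,5) (6T14, order 120), S_6 (6T16, order 720). By Dedekind's theorem, for a prime p not dividing disc(f) the degrees of the irreducible factors of f mod p form the cycle type of an element of G. Factoring f modulo the 17 such primes p <= 67 (skipping 2, 31, which divide the discriminant), each new pattern first appears at: mod 3: f = (x)(x + 1)(x^4 + 2x^3 + 2x^2 + x + 2), pattern 4+1+1; mod 5: f = (x^3 + x^2 + 4x + 1)(x^3 + 3x^2 + 4), pattern 3+3; mod 7: f = (x^6 + x^5 + x^4 + x^3 + 2x^2 + 6x + 3), pattern 6; mod 11: f = (x^2 + x + 4)(x^2 + 6x + 10)(x^2 + 9x + 5), pattern 2+2+2; mod 13: f = (x^2 + 11x + 8)(x^4 + 9x^3 + 6x^2 + 9x + 3), pattern 4+2; mod 37: f = (x + 17)(x + 18)(x^2 + 8x + 3)(x^2 + 25x + 23), pattern 2+2+1+1; mod 47: f = (x + 10)(x + 13)(x + 32)(x + 35)(x^2 + 45x + 43), pattern 2+1+1+1+1. No other pattern occurs in this range, so the set of observed cycle types is {4+1+1, 3+3, 6, 2+2+2, 4+2, 2+2+1+1, 2+1+1+1+1}. The candidates containing elements of all these cycle types are S_4 x C_2 (6T11) of order 48, S_6 (6T16) of order 720; the others are excluded. The observed types are precisely the cycle types that occur in S_4 x C_2 (6T11) (apart from the identity). Each of the other remaining candidates has further cycle types, and by the Chebotarev density theorem the matching factorization patterns would occur for a proportion of primes equal to their share of the group: S_6 (6T16) additionally contains elements of type 5+1, 3+2+1, 3+1+1+1 (304 of its 720 elements, about 42% of primes). None of the 17 primes tested shows any such pattern (for each of these groups the chance of that is below 10^-4), which rules them out. Hence G = S_4 x C_2 (6T11), of order 48.

6T11: S_4 x C_2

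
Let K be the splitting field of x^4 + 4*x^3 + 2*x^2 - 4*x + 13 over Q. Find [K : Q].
The degree of the splitting field over Q equals the order of the Galois group, so first determine the group. The polynomial is an irreducible quartic over Q and its discriminant is 589824 = 768^2, a perfect square, so the Galois group is contained in A_4. The resolvent cubic y^3 - 2*y^2 - 68*y - 120 splits completely over Q, which gives the Klein four-group V_4. The Galois group V_4 (4T2) has order 4, so the splitting field has degree 4 over Q.

4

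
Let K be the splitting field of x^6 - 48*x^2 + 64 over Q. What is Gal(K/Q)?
The polynomial f is an irreducible sextic over Q, so G = Gal(f/Q) is one of the 16 transitive subgroups 6T1, ..., 6T16 of S_6. The discriminant of f is -450868486864896, which is not a perfect square, so G is not contained in A_6. The transitive groups of degree 6 not contained in A_6 are: C_6 (6T1, order 6), S_3 (6T2, order 6), D_6 (6T3, order 12), C_3 x S_3 (6T5, order 18), A_4 x C_2 (6T6, order 24), S_4 (6T8, order 24), S_3 x S_3 (6T9, order 36), S_4 x C_2 (6T11, order 48), (S_3 x S_3) : C_2 (6T13, order 72), PGL(2,5) (6T14, order 120), S_6 (6T16, order 720). By Dedekind's theorem, for a prime p not dividing disc(f) the degrees of the irreducible factors of f mod p form the cycle type of an element of G. Factoring f modulo the 33 such primes p <= 149 (skipping 2, 3, which divide the discriminant), each new pattern first appears at: mod 5: f = (x^3 + x^2 + 3x + 1)(x^3 + 4x^2 + 3x + 4), pattern 3+3; mod 7: f = (x^6 + x^2 + 1), pattern 6; mod 17: f = (x + 1)(x + 16)(x^2 + 6)(x^2 + 12), pattern 2+2+1+1; mod 19: f = (x + 3)(x + 6)(x + 13)(x + 16)(x^2 + 7), pattern 2+1+1+1+1; mod 71: f = (x^2 + 29)(x^2 + 49)(x^2 + 64), pattern 2+2+2. No other pattern occurs in this range, so the set of observed cycle types is {3+3, 6, 2+2+1+1, 2+1+1+1+1, 2+2+2}. The candidates containing elements of all these cycle types are A_4 x C_2 (6T6) of order 24, S_4 x C_2 (6T11) of order 48, (S_3 x S_3) : C_2 (6T13) of order 72, S_6 (6T16) of order 720; the others are excluded. The observed types are precisely the cycle types that occur in A_4 x C_2 (6T6) (apart from the identity). Each of the other remaining candidates has further cycle types, and by the Chebotarev density theorem the matching factorization patterns would occur for a proportion of primes equal to their share of the group: S_4 x C_2 (6T11) additionally contains elements of type 4+2, 4+1+1 (12 of its 48 elements, about 25% of primes); (S_3 x S_3) : C_2 (6T13) additionally contains elements of type 4+2, 3+2+1, 3+1+1+1 (34 of its 72 elements, about 47% of primes); S_6 (6T16) additionally contains elements of type 5+1, 4+2, 4+1+1, 3+2+1, 3+1+1+1 (484 of its 720 elements, about 67% of primes). None of the 33 primes tested shows any such pattern (for each of these groups the chance of that is below 10^-4), which rules them out. Hence G = A_4 x C_2 (6T6), of order 24.

6T6: A_4 x C_2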